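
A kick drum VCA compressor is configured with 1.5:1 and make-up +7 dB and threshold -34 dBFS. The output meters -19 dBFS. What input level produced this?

Remove make-up: -19 − 7 = -26 dBFS.
The compressed level sits -26 − (-34) = 8 dB over threshold.
Before 1.5:1 compression the overshoot was 8 × 1.5 = 12 dB, so input = -34 + 12 = -22 dBFS.

-22 dBFS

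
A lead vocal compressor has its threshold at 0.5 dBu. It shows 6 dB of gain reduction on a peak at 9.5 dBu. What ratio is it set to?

3:1

Input overshoot = 9.5 − 0.5 = 9 dB.
Output overshoot = 9 − 6 = 3 dB.
Ratio = input overshoot / output overshoot = 9 / 3 = 3.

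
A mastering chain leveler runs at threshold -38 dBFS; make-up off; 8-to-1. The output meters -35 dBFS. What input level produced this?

That's 3 dB above the -38 dBFS threshold.
Input overshoot = R × output overshoot = 24 dB → input = -38 + 24 = -14 dBFS.

-14 dBFS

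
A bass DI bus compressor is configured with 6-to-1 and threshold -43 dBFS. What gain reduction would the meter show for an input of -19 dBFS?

The signal is 24 dB above threshold.
A 6:1 ratio leaves 4 dB of that excess.
GR = overshoot in − overshoot out = 24 − 4 = 20 dB.

20 dB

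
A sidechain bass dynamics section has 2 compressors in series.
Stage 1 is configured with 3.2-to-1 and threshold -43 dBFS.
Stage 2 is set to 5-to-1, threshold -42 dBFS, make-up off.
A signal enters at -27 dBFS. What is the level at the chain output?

-41.2 dBFS

Stage 1: overshoot 16 dB → 16/3.2 = 5 dB → -38 dBFS.
Stage 2: overshoot 4 dB → 4/5 = 0.8 dB → -41.2 dBFS.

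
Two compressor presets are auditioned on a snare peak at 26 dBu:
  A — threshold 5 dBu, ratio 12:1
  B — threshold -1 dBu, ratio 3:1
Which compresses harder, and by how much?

A: 21 dB over, compressed to 1.75 dB over, so 19.25 dB of GR.
B: 27 dB over, compressed to 9 dB over, so 18 dB of GR.
Difference: 1.25 dB in favour of A.

A, by 1.25 dB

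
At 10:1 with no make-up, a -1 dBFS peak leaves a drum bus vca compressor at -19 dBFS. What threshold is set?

Gain reduction = -1 − (-19) = 18 dB; output overshoot = GR / (R − 1) = 18 / 9 = 2 dB.
Threshold = output − output overshoot = -19 − 2 = -21 dBFS.

-21 dBFS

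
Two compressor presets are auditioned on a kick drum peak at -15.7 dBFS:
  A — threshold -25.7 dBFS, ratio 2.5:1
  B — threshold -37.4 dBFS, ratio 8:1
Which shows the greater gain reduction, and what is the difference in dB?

B, by 12.9875 dB

A: overshoot 10 dB → output overshoot 4 dB → GR 6 dB.
B: overshoot 21.7 dB → output overshoot 2.7125 dB → GR 18.9875 dB.
Difference: 12.9875 dB in favour of B.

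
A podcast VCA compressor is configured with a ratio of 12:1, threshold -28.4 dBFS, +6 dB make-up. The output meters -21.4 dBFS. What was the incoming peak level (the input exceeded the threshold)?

Remove make-up: -21.4 − 6 = -27.4 dBFS.
Post-compression overshoot = -27.4 − (-28.4) = 1 dB.
Undo the ratio: input overshoot = 1 × 12 = 12 dB, giving input = -16.4 dBFS.

-16.4 dBFS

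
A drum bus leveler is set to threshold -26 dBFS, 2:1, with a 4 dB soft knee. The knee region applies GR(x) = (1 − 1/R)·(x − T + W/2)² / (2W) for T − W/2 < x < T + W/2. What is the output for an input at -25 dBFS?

-25.5625 dBFS

x − T + W/2 = -25 − (-26) + 2 = 3.
GR = (1 − 1/2) × 3² / 8 = 0.5 × 9 / 8 = 0.5625 dB.
Output = -25 − 0.5625 = -25.5625 dBFS.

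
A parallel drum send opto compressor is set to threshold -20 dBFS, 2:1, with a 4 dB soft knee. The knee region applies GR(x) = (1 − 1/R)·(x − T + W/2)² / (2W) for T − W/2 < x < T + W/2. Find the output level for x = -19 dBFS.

-19.5625 dBFS

x − T + W/2 = -19 − (-20) + 2 = 3.
GR = (1 − 1/2) × 3² / 8 = 0.5 × 9 / 8 = 0.5625 dB.
Output = -19 − 0.5625 = -19.5625 dBFS.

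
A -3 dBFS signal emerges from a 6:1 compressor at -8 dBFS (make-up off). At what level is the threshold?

-9 dBFS

Let T be the threshold. Output overshoot = (input overshoot)/R, so -8 − T = (-3 − T)/6.
6·(-8 − T) = -3 − T → 5·T = -48 − (-3) = -45.
T = -45/5 = -9 dBFS.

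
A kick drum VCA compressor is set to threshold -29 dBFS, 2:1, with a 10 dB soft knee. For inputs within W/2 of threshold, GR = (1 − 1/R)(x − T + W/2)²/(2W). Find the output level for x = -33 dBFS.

-33.025 dBFS

x − T + W/2 = -33 − (-29) + 5 = 1.
GR = (1 − 1/2) × 1² / 20 = 0.5 × 1 / 20 = 0.025 dB.
Output = -33 − 0.025 = -33.025 dBFS.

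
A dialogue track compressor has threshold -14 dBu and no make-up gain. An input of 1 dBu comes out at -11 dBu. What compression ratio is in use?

Input overshoot = 1 − (-14) = 15 dB; output overshoot = -11 − (-14) = 3 dB.
Ratio = 15 / 3 = 5.

5:1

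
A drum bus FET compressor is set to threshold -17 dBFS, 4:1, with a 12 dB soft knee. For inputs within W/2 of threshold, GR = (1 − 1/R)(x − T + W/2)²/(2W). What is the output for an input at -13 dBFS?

-16.125 dBFS

x − T + W/2 = -13 − (-17) + 6 = 10.
GR = (1 − 1/4) × 10² / 24 = 0.75 × 100 / 24 = 3.125 dB.
Output = -13 − 3.125 = -16.125 dBFS.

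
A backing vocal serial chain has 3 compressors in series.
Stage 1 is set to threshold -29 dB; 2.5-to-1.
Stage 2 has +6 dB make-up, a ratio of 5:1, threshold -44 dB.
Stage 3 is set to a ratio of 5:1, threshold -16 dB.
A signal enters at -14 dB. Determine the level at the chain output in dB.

Stage 1: 15 dB above -29 dB, reduced 2.5:1 to 6 dB above → -23 dB.
Stage 2: -23 dB is 21 dB over -44 dB; at 5:1 that becomes 4.2 dB over, giving -39.8 dB; +6 dB make-up → -33.8 dB.
Stage 3: -33.8 dB ≤ -16 dB, so stage 3 doesn't engage; output -33.8 dB.

-33.8 dB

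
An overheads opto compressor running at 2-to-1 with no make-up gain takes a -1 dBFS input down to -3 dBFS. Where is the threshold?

-5 dBFS

Input is 4 dB above T (since output overshoot × R = input overshoot: (-3 − T)·2 = -1 − T gives T = -5 dBFS).
Check: -5 + (-1 − (-5))/2 = -5 + 2 = -3 dBFS. ✓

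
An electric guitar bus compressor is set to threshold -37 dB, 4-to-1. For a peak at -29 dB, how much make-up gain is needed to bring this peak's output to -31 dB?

4 dB

Overshoot 8 dB → 8/4 = 2 dB after compression, so the compressed level is -37 + 2 = -35 dB.
Make-up = target − compressed = -31 − (-35) = 4 dB.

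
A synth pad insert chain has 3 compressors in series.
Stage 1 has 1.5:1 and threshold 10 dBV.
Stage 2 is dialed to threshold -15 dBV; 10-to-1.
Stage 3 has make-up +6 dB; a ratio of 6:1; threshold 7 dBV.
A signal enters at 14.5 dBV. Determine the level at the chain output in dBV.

-6.2 dBV

Stage 1: 4.5 dB above 10 dBV, reduced 1.5:1 to 3 dB above → 13 dBV.
Stage 2: 13 dBV is 28 dB over -15 dBV; at 10:1 that becomes 2.8 dB over, giving -12.2 dBV.
Stage 3: below threshold (-12.2 ≤ 7); passes unchanged; make-up brings it to -6.2 dBV.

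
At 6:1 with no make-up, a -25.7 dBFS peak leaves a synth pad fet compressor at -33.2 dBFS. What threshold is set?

-34.7 dBFS

Let T be the threshold. Output overshoot = (input overshoot)/R, so -33.2 − T = (-25.7 − T)/6.
6·(-33.2 − T) = -25.7 − T → 5·T = -199.2 − (-25.7) = -173.5.
T = -173.5/5 = -34.7 dBFS.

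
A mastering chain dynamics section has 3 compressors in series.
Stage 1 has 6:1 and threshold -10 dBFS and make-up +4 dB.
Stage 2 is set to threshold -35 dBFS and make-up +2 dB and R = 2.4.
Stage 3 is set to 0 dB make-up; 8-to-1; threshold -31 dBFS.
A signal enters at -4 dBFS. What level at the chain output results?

Stage 1: overshoot 6 dB → 6/6 = 1 dB → -9 dBFS; +4 dB make-up → -5 dBFS.
Stage 2: -5 dBFS is 30 dB over -35 dBFS; at 2.4:1 that becomes 12.5 dB over, giving -22.5 dBFS; +2 dB make-up → -20.5 dBFS.
Stage 3: 10.5 dB above -31 dBFS, reduced 8:1 to 1.3125 dB above → -29.6875 dBFS.

-29.6875 dBFS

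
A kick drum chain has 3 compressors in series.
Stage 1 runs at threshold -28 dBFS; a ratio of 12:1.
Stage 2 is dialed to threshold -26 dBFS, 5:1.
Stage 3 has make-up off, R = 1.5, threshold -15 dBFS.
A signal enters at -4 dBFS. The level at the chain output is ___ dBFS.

-26 dBFS

Stage 1: 24 dB above -28 dBFS, reduced 12:1 to 2 dB above → -26 dBFS.
Stage 2: -26 dBFS is at or below the -26 dBFS threshold — no compression; output -26 dBFS.
Stage 3: -26 dBFS ≤ -15 dBFS, so stage 3 doesn't engage; output -26 dBFS.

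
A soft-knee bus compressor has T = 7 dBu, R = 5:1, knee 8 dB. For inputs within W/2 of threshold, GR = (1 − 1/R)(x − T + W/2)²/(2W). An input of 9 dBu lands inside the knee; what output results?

7.2 dBu

x − T + W/2 = 9 − 7 + 4 = 6.
GR = (1 − 1/5) × 6² / 16 = 0.8 × 36 / 16 = 1.8 dB.
Output = 9 − 1.8 = 7.2 dBu.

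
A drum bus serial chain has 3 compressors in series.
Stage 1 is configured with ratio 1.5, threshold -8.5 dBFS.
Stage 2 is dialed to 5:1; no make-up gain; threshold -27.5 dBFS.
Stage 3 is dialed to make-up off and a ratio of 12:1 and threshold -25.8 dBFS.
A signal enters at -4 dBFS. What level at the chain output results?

Stage 1: overshoot 4.5 dB → 4.5/1.5 = 3 dB → -5.5 dBFS.
Stage 2: 22 dB above -27.5 dBFS, reduced 5:1 to 4.4 dB above → -23.1 dBFS.
Stage 3: 2.7 dB above -25.8 dBFS, reduced 12:1 to 0.225 dB above → -25.575 dBFS.

-25.575 dBFS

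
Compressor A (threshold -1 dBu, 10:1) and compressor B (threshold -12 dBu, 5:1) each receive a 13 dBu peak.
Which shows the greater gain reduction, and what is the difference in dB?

A: GR = 14 − 14/10 = 12.6 dB.
B: GR = 25 − 25/5 = 20 dB.
Difference: 7.4 dB in favour of B.

B, by 7.4 dB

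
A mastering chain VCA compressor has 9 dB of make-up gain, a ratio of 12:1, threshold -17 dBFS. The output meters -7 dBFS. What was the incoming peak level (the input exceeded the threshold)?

-5 dBFS

Remove make-up: -7 − 9 = -16 dBFS.
The compressed level sits -16 − (-17) = 1 dB over threshold.
Before 12:1 compression the overshoot was 1 × 12 = 12 dB, so input = -17 + 12 = -5 dBFS.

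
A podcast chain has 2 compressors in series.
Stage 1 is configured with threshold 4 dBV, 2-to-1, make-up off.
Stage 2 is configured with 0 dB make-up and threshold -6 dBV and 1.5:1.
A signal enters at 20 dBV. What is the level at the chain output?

Stage 1: overshoot 16 dB → 16/2 = 8 dB → 12 dBV.
Stage 2: 12 dBV is 18 dB over -6 dBV; at 1.5:1 that becomes 12 dB over, giving 6 dBV.

6 dBV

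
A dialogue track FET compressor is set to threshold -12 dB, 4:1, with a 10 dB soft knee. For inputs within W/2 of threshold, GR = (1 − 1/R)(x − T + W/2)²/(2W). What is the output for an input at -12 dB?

x − T + W/2 = -12 − (-12) + 5 = 5.
GR = (1 − 1/4) × 5² / 20 = 0.75 × 25 / 20 = 0.9375 dB.
Output = -12 − 0.9375 = -12.9375 dB.

-12.9375 dB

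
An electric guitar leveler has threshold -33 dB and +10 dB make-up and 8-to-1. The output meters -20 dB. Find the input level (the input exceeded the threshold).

-9 dB

Remove make-up: -20 − 10 = -30 dB.
That's 3 dB above the -33 dB threshold.
Input overshoot = R × output overshoot = 24 dB → input = -33 + 24 = -9 dB.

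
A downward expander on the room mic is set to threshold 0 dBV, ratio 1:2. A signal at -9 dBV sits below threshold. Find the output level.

-18 dBV

The input is 9 dB below the 0 dBV threshold.
A 1:2 expander multiplies undershoot by 2: 9 × 2 = 18 dB below threshold.
Output = 0 − 18 = -18 dBV.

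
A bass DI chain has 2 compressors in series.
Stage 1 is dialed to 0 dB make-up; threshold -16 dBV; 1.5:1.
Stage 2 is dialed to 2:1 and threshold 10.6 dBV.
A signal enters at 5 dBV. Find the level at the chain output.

-2 dBV

Stage 1: overshoot 21 dB → 21/1.5 = 14 dB → -2 dBV.
Stage 2: -2 dBV ≤ 10.6 dBV, so stage 2 doesn't engage; output -2 dBV.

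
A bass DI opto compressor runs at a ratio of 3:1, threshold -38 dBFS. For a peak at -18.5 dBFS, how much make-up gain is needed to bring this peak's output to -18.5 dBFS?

13 dB

Without make-up, output = threshold + overshoot/3 = -38 + 6.5 = -31.5 dBFS.
Gap to target: 13 dB.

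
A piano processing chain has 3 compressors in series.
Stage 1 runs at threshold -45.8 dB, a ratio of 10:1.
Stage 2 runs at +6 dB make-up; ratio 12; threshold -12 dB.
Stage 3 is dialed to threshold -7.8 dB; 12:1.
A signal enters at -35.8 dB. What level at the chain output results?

Stage 1: overshoot 10 dB → 10/10 = 1 dB → -44.8 dB.
Stage 2: -44.8 dB is at or below the -12 dB threshold — no compression; make-up brings it to -38.8 dB.
Stage 3: below threshold (-38.8 ≤ -7.8); passes unchanged; output -38.8 dB.

-38.8 dB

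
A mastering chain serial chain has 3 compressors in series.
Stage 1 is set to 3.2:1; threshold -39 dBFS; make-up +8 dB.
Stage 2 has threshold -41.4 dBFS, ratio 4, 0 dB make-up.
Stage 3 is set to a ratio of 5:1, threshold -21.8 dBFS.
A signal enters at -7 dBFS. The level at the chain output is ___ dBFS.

Stage 1: 32 dB above -39 dBFS, reduced 3.2:1 to 10 dB above → -29 dBFS; +8 dB make-up → -21 dBFS.
Stage 2: 20.4 dB above -41.4 dBFS, reduced 4:1 to 5.1 dB above → -36.3 dBFS.
Stage 3: below threshold (-36.3 ≤ -21.8); passes unchanged; output -36.3 dBFS.

-36.3 dBFS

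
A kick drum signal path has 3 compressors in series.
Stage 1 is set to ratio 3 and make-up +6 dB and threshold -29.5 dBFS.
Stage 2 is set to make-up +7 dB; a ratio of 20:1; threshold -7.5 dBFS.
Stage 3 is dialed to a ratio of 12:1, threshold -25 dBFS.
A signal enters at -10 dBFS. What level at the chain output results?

-23.75 dBFS

Stage 1: -10 dBFS is 19.5 dB over -29.5 dBFS; at 3:1 that becomes 6.5 dB over, giving -23 dBFS; +6 dB make-up → -17 dBFS.
Stage 2: -17 dBFS is at or below the -7.5 dBFS threshold — no compression; make-up brings it to -10 dBFS.
Stage 3: overshoot 15 dB → 15/12 = 1.25 dB → -23.75 dBFS.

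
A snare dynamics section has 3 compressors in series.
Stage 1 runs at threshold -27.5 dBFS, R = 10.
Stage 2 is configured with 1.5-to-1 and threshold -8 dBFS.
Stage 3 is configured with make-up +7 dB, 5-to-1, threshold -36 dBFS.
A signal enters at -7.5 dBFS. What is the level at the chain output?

-26.9 dBFS

Stage 1: 20 dB above -27.5 dBFS, reduced 10:1 to 2 dB above → -25.5 dBFS.
Stage 2: -25.5 dBFS ≤ -8 dBFS, so stage 2 doesn't engage; output -25.5 dBFS.
Stage 3: -25.5 dBFS is 10.5 dB over -36 dBFS; at 5:1 that becomes 2.1 dB over, giving -33.9 dBFS; +7 dB make-up → -26.9 dBFS.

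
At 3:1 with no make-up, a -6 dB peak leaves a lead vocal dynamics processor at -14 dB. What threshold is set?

-18 dB

Input is 12 dB above T (since output overshoot × R = input overshoot: (-14 − T)·3 = -6 − T gives T = -18 dB).
Check: -18 + (-6 − (-18))/3 = -18 + 4 = -14 dB. ✓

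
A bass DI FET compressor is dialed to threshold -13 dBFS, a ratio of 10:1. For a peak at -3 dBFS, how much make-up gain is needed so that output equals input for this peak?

Overshoot 10 dB → 10/10 = 1 dB after compression, so the compressed level is -13 + 1 = -12 dBFS.
Make-up = target − compressed = -3 − (-12) = 9 dB.

9 dB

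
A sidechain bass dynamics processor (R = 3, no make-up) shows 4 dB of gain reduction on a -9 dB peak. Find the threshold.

-15 dB

Input is 6 dB above T (since output overshoot × R = input overshoot: (-13 − T)·3 = -9 − T gives T = -15 dB).
Check: -15 + (-9 − (-15))/3 = -15 + 2 = -13 dB. ✓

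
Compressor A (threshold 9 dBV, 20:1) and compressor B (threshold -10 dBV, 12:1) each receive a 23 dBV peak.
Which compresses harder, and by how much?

A: 14 dB over, compressed to 0.7 dB over, so 13.3 dB of GR.
B: 33 dB over, compressed to 2.75 dB over, so 30.25 dB of GR.
B applies 16.95 dB more gain reduction.

B, by 16.95 dB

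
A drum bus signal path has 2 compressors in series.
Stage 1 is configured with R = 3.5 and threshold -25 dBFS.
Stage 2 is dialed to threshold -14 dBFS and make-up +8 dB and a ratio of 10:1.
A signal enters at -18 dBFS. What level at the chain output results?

Stage 1: -18 dBFS is 7 dB over -25 dBFS; at 3.5:1 that becomes 2 dB over, giving -23 dBFS.
Stage 2: below threshold (-23 ≤ -14); passes unchanged; make-up brings it to -15 dBFS.

-15 dBFS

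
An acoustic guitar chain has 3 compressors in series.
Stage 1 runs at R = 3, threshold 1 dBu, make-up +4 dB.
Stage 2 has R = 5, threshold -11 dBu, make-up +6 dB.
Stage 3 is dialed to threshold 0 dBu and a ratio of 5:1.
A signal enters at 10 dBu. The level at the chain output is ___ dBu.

-1.2 dBu

Stage 1: 9 dB above 1 dBu, reduced 3:1 to 3 dB above → 4 dBu; +4 dB make-up → 8 dBu.
Stage 2: 19 dB above -11 dBu, reduced 5:1 to 3.8 dB above → -7.2 dBu; +6 dB make-up → -1.2 dBu.
Stage 3: below threshold (-1.2 ≤ 0); passes unchanged; output -1.2 dBu.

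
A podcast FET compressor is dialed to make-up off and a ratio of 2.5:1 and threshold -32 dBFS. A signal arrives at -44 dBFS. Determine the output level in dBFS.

-44 dBFS

-44 dBFS is 12 dB below the -32 dBFS threshold, so no gain reduction is applied.
Output = input = -44 dBFS.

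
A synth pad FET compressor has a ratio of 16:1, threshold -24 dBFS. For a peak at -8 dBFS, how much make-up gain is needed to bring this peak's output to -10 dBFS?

The peak compresses to -24 + 16/16 = -23 dBFS.
To reach -10 dBFS requires -10 − (-23) = 13 dB of make-up.

13 dB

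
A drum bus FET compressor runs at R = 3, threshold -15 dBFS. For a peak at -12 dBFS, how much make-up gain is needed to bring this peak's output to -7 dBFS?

7 dB

Overshoot 3 dB → 3/3 = 1 dB after compression, so the compressed level is -15 + 1 = -14 dBFS.
Make-up = target − compressed = -7 − (-14) = 7 dB.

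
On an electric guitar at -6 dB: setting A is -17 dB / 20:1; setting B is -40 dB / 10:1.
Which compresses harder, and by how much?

A: 11 dB over, compressed to 0.55 dB over, so 10.45 dB of GR.
B: 34 dB over, compressed to 3.4 dB over, so 30.6 dB of GR.
B reduces 20.15 dB more.

B, by 20.15 dB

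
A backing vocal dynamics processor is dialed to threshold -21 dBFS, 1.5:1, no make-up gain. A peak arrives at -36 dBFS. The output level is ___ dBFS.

-36 dBFS is 15 dB below the -21 dBFS threshold, so no gain reduction is applied.
Output = input = -36 dBFS.

-36 dBFS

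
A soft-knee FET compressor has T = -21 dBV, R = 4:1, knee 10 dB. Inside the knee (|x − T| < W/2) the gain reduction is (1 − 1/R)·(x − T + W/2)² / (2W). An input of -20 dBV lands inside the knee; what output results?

x − T + W/2 = -20 − (-21) + 5 = 6.
GR = (1 − 1/4) × 6² / 20 = 0.75 × 36 / 20 = 1.35 dB.
Output = -20 − 1.35 = -21.35 dBV.

-21.35 dBV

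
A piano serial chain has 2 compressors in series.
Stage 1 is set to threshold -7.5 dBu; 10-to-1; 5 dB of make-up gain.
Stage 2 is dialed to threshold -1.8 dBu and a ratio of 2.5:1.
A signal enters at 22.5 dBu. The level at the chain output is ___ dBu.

Stage 1: 22.5 dBu is 30 dB over -7.5 dBu; at 10:1 that becomes 3 dB over, giving -4.5 dBu; +5 dB make-up → 0.5 dBu.
Stage 2: 2.3 dB above -1.8 dBu, reduced 2.5:1 to 0.92 dB above → -0.88 dBu.

-0.88 dBu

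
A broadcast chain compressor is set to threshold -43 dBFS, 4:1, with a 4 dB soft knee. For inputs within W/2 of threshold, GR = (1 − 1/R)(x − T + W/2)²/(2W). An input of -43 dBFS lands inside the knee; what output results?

-43.375 dBFS

x − T + W/2 = -43 − (-43) + 2 = 2.
GR = (1 − 1/4) × 2² / 8 = 0.75 × 4 / 8 = 0.375 dB.
Output = -43 − 0.375 = -43.375 dBFS.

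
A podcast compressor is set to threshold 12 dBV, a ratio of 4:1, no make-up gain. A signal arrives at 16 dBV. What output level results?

13 dBV

The input is 4 dB above the 12 dBV threshold.
The 4 dB excess becomes 1 dB after 4:1 reduction.
So the level is 12 + 1 = 13 dBV.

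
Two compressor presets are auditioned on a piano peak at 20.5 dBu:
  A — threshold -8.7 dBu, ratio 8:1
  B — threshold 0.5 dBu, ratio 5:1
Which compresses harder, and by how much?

A, by 9.55 dB

A: overshoot 29.2 dB → output overshoot 3.65 dB → GR 25.55 dB.
B: overshoot 20 dB → output overshoot 4 dB → GR 16 dB.
A applies 9.55 dB more gain reduction.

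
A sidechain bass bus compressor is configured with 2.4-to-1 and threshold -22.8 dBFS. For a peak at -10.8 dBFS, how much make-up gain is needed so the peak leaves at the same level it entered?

The peak compresses to -22.8 + 12/2.4 = -17.8 dBFS.
To reach -10.8 dBFS requires -10.8 − (-17.8) = 7 dB of make-up.

7 dB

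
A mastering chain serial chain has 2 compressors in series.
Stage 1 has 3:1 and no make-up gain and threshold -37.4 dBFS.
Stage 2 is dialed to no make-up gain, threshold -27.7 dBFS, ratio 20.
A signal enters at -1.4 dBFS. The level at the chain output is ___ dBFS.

Stage 1: -1.4 dBFS is 36 dB over -37.4 dBFS; at 3:1 that becomes 12 dB over, giving -25.4 dBFS.
Stage 2: -25.4 dBFS is 2.3 dB over -27.7 dBFS; at 20:1 that becomes 0.115 dB over, giving -27.585 dBFS.

-27.585 dBFS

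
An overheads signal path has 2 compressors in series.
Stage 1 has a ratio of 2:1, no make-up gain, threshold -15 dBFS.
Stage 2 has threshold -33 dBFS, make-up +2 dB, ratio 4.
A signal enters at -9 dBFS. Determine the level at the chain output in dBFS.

Stage 1: -9 dBFS is 6 dB over -15 dBFS; at 2:1 that becomes 3 dB over, giving -12 dBFS.
Stage 2: overshoot 21 dB → 21/4 = 5.25 dB → -27.75 dBFS; +2 dB make-up → -25.75 dBFS.

-25.75 dBFS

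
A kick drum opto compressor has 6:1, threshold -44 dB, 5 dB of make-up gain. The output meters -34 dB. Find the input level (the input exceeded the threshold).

-14 dB

Before make-up, the level was -34 − 5 = -39 dB.
That's 5 dB above the -44 dB threshold.
Input overshoot = R × output overshoot = 30 dB → input = -44 + 30 = -14 dB.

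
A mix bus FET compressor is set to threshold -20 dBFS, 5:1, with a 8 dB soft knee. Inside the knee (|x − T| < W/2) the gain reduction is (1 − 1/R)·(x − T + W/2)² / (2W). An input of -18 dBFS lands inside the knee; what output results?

x − T + W/2 = -18 − (-20) + 4 = 6.
GR = (1 − 1/5) × 6² / 16 = 0.8 × 36 / 16 = 1.8 dB.
Output = -18 − 1.8 = -19.8 dBFS.

-19.8 dBFS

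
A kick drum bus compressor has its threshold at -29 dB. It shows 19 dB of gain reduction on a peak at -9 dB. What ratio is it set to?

Input overshoot = -9 − (-29) = 20 dB.
Output overshoot = 20 − 19 = 1 dB.
Ratio = input overshoot / output overshoot = 20 / 1 = 20.

20:1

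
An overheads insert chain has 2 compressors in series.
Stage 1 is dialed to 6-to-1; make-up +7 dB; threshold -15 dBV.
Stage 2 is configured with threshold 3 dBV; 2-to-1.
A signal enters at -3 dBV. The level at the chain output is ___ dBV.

Stage 1: -3 dBV is 12 dB over -15 dBV; at 6:1 that becomes 2 dB over, giving -13 dBV; +7 dB make-up → -6 dBV.
Stage 2: -6 dBV is at or below the 3 dBV threshold — no compression; output -6 dBV.

-6 dBV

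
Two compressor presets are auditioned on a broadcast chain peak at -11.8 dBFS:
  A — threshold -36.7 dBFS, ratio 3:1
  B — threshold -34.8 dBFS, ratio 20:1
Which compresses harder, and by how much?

A: GR = 24.9 − 24.9/3 = 16.6 dB.
B: GR = 23 − 23/20 = 21.85 dB.
Difference: 5.25 dB in favour of B.

B, by 5.25 dB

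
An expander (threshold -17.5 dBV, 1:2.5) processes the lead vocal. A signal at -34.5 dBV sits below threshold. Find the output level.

Undershoot = (-17.5) − (-34.5) = 17 dB.
At 1:2.5, that expands to 42.5 dB under threshold.
Output = -17.5 − 42.5 = -60 dBV.

-60 dBV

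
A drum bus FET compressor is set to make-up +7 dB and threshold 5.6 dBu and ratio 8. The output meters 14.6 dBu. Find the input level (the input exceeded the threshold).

Remove make-up: 14.6 − 7 = 7.6 dBu.
Post-compression overshoot = 7.6 − 5.6 = 2 dB.
Undo the ratio: input overshoot = 2 × 8 = 16 dB, giving input = 21.6 dBu.

21.6 dBu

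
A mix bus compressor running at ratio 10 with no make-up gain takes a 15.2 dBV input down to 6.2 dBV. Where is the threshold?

Input is 10 dB above T (since output overshoot × R = input overshoot: (6.2 − T)·10 = 15.2 − T gives T = 5.2 dBV).
Check: 5.2 + (15.2 − 5.2)/10 = 5.2 + 1 = 6.2 dBV. ✓

5.2 dBV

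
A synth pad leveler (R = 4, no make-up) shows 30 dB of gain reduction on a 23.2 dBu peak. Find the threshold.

Input is 40 dB above T (since output overshoot × R = input overshoot: (-6.8 − T)·4 = 23.2 − T gives T = -16.8 dBu).
Check: -16.8 + (23.2 − (-16.8))/4 = -16.8 + 10 = -6.8 dBu. ✓

-16.8 dBu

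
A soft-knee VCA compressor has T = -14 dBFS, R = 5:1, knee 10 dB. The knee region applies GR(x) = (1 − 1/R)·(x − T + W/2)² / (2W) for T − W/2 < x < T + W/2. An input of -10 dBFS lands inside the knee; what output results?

-13.24 dBFS

x − T + W/2 = -10 − (-14) + 5 = 9.
GR = (1 − 1/5) × 9² / 20 = 0.8 × 81 / 20 = 3.24 dB.
Output = -10 − 3.24 = -13.24 dBFS.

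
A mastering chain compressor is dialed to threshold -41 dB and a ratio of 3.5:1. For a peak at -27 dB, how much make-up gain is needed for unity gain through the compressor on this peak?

10 dB

Overshoot 14 dB → 14/3.5 = 4 dB after compression, so the compressed level is -41 + 4 = -37 dB.
Make-up = target − compressed = -27 − (-37) = 10 dB.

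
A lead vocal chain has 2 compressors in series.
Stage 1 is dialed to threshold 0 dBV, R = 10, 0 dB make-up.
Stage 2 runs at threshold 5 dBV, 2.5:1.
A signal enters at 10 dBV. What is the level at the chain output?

Stage 1: 10 dBV is 10 dB over 0 dBV; at 10:1 that becomes 1 dB over, giving 1 dBV.
Stage 2: 1 dBV ≤ 5 dBV, so stage 2 doesn't engage; output 1 dBV.

1 dBV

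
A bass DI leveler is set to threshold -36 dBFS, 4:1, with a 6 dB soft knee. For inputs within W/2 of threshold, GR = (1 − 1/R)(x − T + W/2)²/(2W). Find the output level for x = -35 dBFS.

x − T + W/2 = -35 − (-36) + 3 = 4.
GR = (1 − 1/4) × 4² / 12 = 0.75 × 16 / 12 = 1 dB.
Output = -35 − 1 = -36 dBFS.

-36 dBFS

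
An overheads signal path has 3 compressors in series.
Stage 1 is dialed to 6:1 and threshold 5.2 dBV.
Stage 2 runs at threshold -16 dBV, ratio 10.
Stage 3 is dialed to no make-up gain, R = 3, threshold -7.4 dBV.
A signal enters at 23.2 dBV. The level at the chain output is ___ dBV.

Stage 1: 23.2 dBV is 18 dB over 5.2 dBV; at 6:1 that becomes 3 dB over, giving 8.2 dBV.
Stage 2: overshoot 24.2 dB → 24.2/10 = 2.42 dB → -13.58 dBV.
Stage 3: -13.58 dBV is at or below the -7.4 dBV threshold — no compression; output -13.58 dBV.

-13.58 dBV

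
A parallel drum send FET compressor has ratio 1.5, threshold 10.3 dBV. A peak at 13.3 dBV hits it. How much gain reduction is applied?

1 dB

The signal is 3 dB above threshold.
At 1.5:1, output sits 3/1.5 = 2 dB above threshold.
GR = overshoot in − overshoot out = 3 − 2 = 1 dB.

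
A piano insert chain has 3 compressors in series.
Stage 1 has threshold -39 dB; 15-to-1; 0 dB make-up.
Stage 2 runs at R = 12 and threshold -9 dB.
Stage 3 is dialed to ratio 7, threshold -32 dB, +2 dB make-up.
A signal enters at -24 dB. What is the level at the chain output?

Stage 1: -24 dB is 15 dB over -39 dB; at 15:1 that becomes 1 dB over, giving -38 dB.
Stage 2: -38 dB is at or below the -9 dB threshold — no compression; output -38 dB.
Stage 3: -38 dB ≤ -32 dB, so stage 3 doesn't engage; make-up brings it to -36 dB.

-36 dB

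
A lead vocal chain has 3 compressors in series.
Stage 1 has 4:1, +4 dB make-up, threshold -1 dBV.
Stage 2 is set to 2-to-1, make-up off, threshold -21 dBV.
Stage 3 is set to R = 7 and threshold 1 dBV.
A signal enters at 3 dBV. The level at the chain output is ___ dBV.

Stage 1: overshoot 4 dB → 4/4 = 1 dB → 0 dBV; +4 dB make-up → 4 dBV.
Stage 2: 25 dB above -21 dBV, reduced 2:1 to 12.5 dB above → -8.5 dBV.
Stage 3: below threshold (-8.5 ≤ 1); passes unchanged; output -8.5 dBV.

-8.5 dBV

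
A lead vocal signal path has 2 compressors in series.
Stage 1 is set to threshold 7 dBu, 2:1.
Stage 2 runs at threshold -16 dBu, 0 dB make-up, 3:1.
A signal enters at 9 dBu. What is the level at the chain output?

Stage 1: overshoot 2 dB → 2/2 = 1 dB → 8 dBu.
Stage 2: 8 dBu is 24 dB over -16 dBu; at 3:1 that becomes 8 dB over, giving -8 dBu.

-8 dBu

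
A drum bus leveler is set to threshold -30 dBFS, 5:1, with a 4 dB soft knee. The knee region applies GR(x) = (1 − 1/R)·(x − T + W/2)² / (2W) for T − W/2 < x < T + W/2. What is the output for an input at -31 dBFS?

-31.1 dBFS

x − T + W/2 = -31 − (-30) + 2 = 1.
GR = (1 − 1/5) × 1² / 8 = 0.8 × 1 / 8 = 0.1 dB.
Output = -31 − 0.1 = -31.1 dBFS.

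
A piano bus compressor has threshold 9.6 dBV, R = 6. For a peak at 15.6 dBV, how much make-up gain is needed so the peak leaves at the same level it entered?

Without make-up, output = threshold + overshoot/6 = 9.6 + 1 = 10.6 dBV.
Gap to target: 5 dB.

5 dB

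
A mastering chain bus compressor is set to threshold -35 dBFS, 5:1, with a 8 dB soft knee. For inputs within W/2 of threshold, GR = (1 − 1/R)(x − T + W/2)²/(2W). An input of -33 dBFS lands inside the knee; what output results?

x − T + W/2 = -33 − (-35) + 4 = 6.
GR = (1 − 1/5) × 6² / 16 = 0.8 × 36 / 16 = 1.8 dB.
Output = -33 − 1.8 = -34.8 dBFS.

-34.8 dBFS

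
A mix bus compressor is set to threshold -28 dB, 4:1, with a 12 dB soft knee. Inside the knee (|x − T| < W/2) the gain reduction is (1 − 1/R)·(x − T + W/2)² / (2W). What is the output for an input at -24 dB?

x − T + W/2 = -24 − (-28) + 6 = 10.
GR = (1 − 1/4) × 10² / 24 = 0.75 × 100 / 24 = 3.125 dB.
Output = -24 − 3.125 = -27.125 dB.

-27.125 dB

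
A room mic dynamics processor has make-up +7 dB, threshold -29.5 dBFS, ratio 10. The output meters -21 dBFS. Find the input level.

Before make-up, the level was -21 − 7 = -28 dBFS.
Post-compression overshoot = -28 − (-29.5) = 1.5 dB.
Before 10:1 compression the overshoot was 1.5 × 10 = 15 dB, so input = -29.5 + 15 = -14.5 dBFS.

-14.5 dBFS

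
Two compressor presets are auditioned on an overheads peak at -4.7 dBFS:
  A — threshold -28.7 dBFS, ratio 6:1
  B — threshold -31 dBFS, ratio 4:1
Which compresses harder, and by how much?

A, by 0.275 dB

A: GR = 24 − 24/6 = 20 dB.
B: GR = 26.3 − 26.3/4 = 19.725 dB.
A reduces 0.275 dB more.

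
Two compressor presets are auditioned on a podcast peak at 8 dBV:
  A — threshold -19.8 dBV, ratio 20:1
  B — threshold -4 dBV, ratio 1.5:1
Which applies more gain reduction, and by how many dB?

A, by 22.41 dB

A: overshoot 27.8 dB → output overshoot 1.39 dB → GR 26.41 dB.
B: overshoot 12 dB → output overshoot 8 dB → GR 4 dB.
A reduces 22.41 dB more.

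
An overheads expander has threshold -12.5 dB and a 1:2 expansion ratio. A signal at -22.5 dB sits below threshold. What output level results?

The input is 10 dB below the -12.5 dB threshold.
A 1:2 expander multiplies undershoot by 2: 10 × 2 = 20 dB below threshold.
Output = -12.5 − 20 = -32.5 dB.

-32.5 dB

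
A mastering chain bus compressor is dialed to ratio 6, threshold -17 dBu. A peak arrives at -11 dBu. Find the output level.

-11 dBu sits 6 dB over threshold.
At 6:1 the overshoot is divided by 6, leaving 1 dB above threshold.
Output = -17 + 1 = -16 dBu.

-16 dBu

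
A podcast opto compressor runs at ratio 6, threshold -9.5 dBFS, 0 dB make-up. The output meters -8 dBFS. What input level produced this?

That's 1.5 dB above the -9.5 dBFS threshold.
Undo the ratio: input overshoot = 1.5 × 6 = 9 dB, giving input = -0.5 dBFS.

-0.5 dBFS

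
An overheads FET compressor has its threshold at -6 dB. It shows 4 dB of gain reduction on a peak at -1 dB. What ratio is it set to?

Input overshoot = -1 − (-6) = 5 dB.
Output overshoot = 5 − 4 = 1 dB.
Ratio = input overshoot / output overshoot = 5 / 1 = 5.

5:1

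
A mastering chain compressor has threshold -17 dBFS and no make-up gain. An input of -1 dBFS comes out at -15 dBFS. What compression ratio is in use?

8:1

Input overshoot = -1 − (-17) = 16 dB; output overshoot = -15 − (-17) = 2 dB.
Ratio = 16 / 2 = 8.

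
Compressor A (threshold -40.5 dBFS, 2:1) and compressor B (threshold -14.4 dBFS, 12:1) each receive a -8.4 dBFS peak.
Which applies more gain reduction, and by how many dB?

A: GR = 32.1 − 32.1/2 = 16.05 dB.
B: GR = 6 − 6/12 = 5.5 dB.
Difference: 10.55 dB in favour of A.

A, by 10.55 dB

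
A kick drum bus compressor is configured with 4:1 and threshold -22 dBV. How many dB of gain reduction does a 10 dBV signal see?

24 dB

10 dBV exceeds the threshold by 32 dB.
After 4:1 compression the overshoot becomes 32/4 = 8 dB.
Gain reduction = 32 − 8 = 24 dB.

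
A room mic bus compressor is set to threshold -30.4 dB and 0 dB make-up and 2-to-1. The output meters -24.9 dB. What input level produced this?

-19.4 dB

Post-compression overshoot = -24.9 − (-30.4) = 5.5 dB.
Undo the ratio: input overshoot = 5.5 × 2 = 11 dB, giving input = -19.4 dB.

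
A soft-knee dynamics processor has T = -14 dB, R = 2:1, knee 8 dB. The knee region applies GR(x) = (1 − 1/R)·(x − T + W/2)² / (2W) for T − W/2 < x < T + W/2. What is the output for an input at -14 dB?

-14.5 dB

x − T + W/2 = -14 − (-14) + 4 = 4.
GR = (1 − 1/2) × 4² / 16 = 0.5 × 16 / 16 = 0.5 dB.
Output = -14 − 0.5 = -14.5 dB.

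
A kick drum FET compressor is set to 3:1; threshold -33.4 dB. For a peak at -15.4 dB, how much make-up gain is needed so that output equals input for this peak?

Without make-up, output = threshold + overshoot/3 = -33.4 + 6 = -27.4 dB.
Gap to target: 12 dB.

12 dB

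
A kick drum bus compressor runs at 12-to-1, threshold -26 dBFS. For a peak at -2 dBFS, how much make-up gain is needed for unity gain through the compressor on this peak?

Overshoot 24 dB → 24/12 = 2 dB after compression, so the compressed level is -26 + 2 = -24 dBFS.
Make-up = target − compressed = -2 − (-24) = 22 dB.

22 dB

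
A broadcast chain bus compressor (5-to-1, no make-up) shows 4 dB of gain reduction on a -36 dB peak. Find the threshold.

Input is 5 dB above T (since output overshoot × R = input overshoot: (-40 − T)·5 = -36 − T gives T = -41 dB).
Check: -41 + (-36 − (-41))/5 = -41 + 1 = -40 dB. ✓

-41 dB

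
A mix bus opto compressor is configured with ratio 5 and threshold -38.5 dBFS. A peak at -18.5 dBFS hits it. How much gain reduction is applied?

Overshoot = -18.5 − (-38.5) = 20 dB.
At 5:1, output sits 20/5 = 4 dB above threshold.
GR = overshoot in − overshoot out = 20 − 4 = 16 dB.

16 dB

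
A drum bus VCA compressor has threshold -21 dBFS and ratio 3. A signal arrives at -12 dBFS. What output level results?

-18 dBFS

The input is 9 dB above the -21 dBFS threshold.
At 3:1 the overshoot is divided by 3, leaving 3 dB above threshold.
Output = -21 + 3 = -18 dBFS.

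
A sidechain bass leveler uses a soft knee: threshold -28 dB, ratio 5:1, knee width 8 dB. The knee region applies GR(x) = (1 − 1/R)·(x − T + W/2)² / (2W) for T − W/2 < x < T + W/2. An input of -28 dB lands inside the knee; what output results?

x − T + W/2 = -28 − (-28) + 4 = 4.
GR = (1 − 1/5) × 4² / 16 = 0.8 × 16 / 16 = 0.8 dB.
Output = -28 − 0.8 = -28.8 dB.

-28.8 dB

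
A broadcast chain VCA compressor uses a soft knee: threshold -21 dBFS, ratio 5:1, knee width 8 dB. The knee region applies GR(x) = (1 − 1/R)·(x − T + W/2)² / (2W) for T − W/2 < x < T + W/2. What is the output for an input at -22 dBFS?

x − T + W/2 = -22 − (-21) + 4 = 3.
GR = (1 − 1/5) × 3² / 16 = 0.8 × 9 / 16 = 0.45 dB.
Output = -22 − 0.45 = -22.45 dBFS.

-22.45 dBFS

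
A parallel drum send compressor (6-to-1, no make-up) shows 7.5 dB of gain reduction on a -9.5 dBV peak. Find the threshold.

Input is 9 dB above T (since output overshoot × R = input overshoot: (-17 − T)·6 = -9.5 − T gives T = -18.5 dBV).
Check: -18.5 + (-9.5 − (-18.5))/6 = -18.5 + 1.5 = -17 dBV. ✓

-18.5 dBV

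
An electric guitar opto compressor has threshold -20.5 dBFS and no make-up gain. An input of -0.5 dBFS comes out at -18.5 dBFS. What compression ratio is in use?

10:1

Input overshoot = -0.5 − (-20.5) = 20 dB; output overshoot = -18.5 − (-20.5) = 2 dB.
Ratio = 20 / 2 = 10.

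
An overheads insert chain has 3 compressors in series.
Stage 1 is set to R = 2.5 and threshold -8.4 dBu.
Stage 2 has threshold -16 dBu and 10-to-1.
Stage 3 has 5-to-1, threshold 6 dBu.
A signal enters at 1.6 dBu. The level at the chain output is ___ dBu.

Stage 1: 10 dB above -8.4 dBu, reduced 2.5:1 to 4 dB above → -4.4 dBu.
Stage 2: overshoot 11.6 dB → 11.6/10 = 1.16 dB → -14.84 dBu.
Stage 3: -14.84 dBu is at or below the 6 dBu threshold — no compression; output -14.84 dBu.

-14.84 dBu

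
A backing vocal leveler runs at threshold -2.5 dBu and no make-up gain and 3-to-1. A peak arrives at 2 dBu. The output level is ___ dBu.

2 dBu sits 4.5 dB over threshold.
At 3:1 the overshoot is divided by 3, leaving 1.5 dB above threshold.
So the level is -2.5 + 1.5 = -1 dBu.

-1 dBu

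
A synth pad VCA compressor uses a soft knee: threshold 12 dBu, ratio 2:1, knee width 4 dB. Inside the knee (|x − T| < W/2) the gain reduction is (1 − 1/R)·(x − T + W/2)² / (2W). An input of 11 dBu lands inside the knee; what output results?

x − T + W/2 = 11 − 12 + 2 = 1.
GR = (1 − 1/2) × 1² / 8 = 0.5 × 1 / 8 = 0.0625 dB.
Output = 11 − 0.0625 = 10.9375 dBu.

10.9375 dBu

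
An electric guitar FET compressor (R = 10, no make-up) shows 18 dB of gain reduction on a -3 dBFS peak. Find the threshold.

-23 dBFS

Let T be the threshold. Output overshoot = (input overshoot)/R, so -21 − T = (-3 − T)/10.
10·(-21 − T) = -3 − T → 9·T = -210 − (-3) = -207.
T = -207/9 = -23 dBFS.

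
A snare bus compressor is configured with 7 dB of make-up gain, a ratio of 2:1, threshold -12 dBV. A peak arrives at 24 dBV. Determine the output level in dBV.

Overshoot: 24 − (-12) = 36 dB.
2:1 compression reduces that to 36/2 = 18 dB over.
Output = -12 + 18 = 6 dBV; make-up adds 7 dB, giving 13 dBV.

13 dBV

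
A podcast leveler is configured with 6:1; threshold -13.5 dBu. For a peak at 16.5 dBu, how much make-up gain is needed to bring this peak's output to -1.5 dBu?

Overshoot 30 dB → 30/6 = 5 dB after compression, so the compressed level is -13.5 + 5 = -8.5 dBu.
Make-up = target − compressed = -1.5 − (-8.5) = 7 dB.

7 dB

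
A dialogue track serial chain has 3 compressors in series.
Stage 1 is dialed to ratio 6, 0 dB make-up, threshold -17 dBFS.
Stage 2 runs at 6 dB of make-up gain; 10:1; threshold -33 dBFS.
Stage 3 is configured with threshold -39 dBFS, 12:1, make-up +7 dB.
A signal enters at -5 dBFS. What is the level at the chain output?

Stage 1: -5 dBFS is 12 dB over -17 dBFS; at 6:1 that becomes 2 dB over, giving -15 dBFS.
Stage 2: 18 dB above -33 dBFS, reduced 10:1 to 1.8 dB above → -31.2 dBFS; +6 dB make-up → -25.2 dBFS.
Stage 3: 13.8 dB above -39 dBFS, reduced 12:1 to 1.15 dB above → -37.85 dBFS; +7 dB make-up → -30.85 dBFS.

-30.85 dBFS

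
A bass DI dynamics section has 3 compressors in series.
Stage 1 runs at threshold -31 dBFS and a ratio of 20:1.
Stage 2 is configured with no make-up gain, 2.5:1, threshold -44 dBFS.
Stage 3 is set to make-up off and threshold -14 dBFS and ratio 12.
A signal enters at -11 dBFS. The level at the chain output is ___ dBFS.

-38.4 dBFS

Stage 1: overshoot 20 dB → 20/20 = 1 dB → -30 dBFS.
Stage 2: -30 dBFS is 14 dB over -44 dBFS; at 2.5:1 that becomes 5.6 dB over, giving -38.4 dBFS.
Stage 3: -38.4 dBFS ≤ -14 dBFS, so stage 3 doesn't engage; output -38.4 dBFS.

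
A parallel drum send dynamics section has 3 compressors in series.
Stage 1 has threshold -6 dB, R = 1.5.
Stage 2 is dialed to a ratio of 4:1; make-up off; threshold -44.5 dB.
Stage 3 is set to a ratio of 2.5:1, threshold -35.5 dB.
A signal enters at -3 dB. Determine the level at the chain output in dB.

-35.05 dB

Stage 1: -3 dB is 3 dB over -6 dB; at 1.5:1 that becomes 2 dB over, giving -4 dB.
Stage 2: -4 dB is 40.5 dB over -44.5 dB; at 4:1 that becomes 10.125 dB over, giving -34.375 dB.
Stage 3: overshoot 1.125 dB → 1.125/2.5 = 0.45 dB → -35.05 dB.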